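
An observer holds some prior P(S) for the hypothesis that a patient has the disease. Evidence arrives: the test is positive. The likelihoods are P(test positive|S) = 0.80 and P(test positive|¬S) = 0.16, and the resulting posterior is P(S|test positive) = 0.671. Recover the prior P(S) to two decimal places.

P(S) = 0.29

In odds form, posterior odds = prior odds × likelihood ratio, so prior odds = posterior odds ÷ LR.
Posterior odds = 0.671/(1−0.671) = 2.0395. LR = 0.80/0.16 = 5.0000.
Prior odds = 2.0395/5.0000 = 0.4079, so P(S) = 0.4079/(1+0.4079) ≈ 0.29.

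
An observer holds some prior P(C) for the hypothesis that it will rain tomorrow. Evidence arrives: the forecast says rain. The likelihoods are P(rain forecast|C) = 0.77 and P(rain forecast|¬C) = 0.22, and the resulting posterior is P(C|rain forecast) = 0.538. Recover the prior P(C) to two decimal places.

In odds form, posterior odds = prior odds × likelihood ratio, so prior odds = posterior odds ÷ LR.
Posterior odds = 0.538/(1−0.538) = 1.1645. LR = 0.77/0.22 = 3.5000.
Prior odds = 1.1645/3.5000 = 0.3327, so P(C) = 0.3327/(1+0.3327) ≈ 0.25.

P(C) = 0.25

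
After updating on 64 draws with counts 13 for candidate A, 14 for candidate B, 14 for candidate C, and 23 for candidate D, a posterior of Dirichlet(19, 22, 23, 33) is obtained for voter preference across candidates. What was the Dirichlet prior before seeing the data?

For a Dirichlet(α) prior with multinomial counts c, the posterior is Dirichlet(α + c) componentwise.
Subtract each count from the matching posterior parameter: 19−13=6, 22−14=8, 23−14=9, 33−23=10.

Dirichlet(6, 8, 9, 10)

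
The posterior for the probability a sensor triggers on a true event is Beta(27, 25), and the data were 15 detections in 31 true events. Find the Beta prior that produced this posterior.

Beta(12, 9)

A Beta(α, β) prior with s successes and f failures in binomial data gives a Beta(α+s, β+f) posterior.
Subtract the data counts: 27−15=12, 25−16=9.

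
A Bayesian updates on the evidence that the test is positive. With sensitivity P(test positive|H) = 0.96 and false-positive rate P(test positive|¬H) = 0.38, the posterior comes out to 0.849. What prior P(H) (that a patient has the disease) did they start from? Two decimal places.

In odds form, posterior odds = prior odds × likelihood ratio, so prior odds = posterior odds ÷ LR.
Posterior odds = 0.849/(1−0.849) = 5.6225. LR = 0.96/0.38 = 2.5263.
Prior odds = 5.6225/2.5263 = 2.2256, so P(H) = 2.2256/(1+2.2256) ≈ 0.69.

P(H) = 0.69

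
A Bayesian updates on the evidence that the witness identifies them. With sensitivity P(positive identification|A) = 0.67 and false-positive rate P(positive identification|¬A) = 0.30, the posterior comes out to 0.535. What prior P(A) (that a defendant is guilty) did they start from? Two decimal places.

P(A) = 0.34

In odds form, posterior odds = prior odds × likelihood ratio, so prior odds = posterior odds ÷ LR.
Posterior odds = 0.535/(1−0.535) = 1.1505. LR = 0.67/0.30 = 2.2333.
Prior odds = 1.1505/2.2333 = 0.5152, so P(A) = 0.5152/(1+0.5152) ≈ 0.34.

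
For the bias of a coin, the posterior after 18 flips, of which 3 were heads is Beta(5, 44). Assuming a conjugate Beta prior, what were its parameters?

Beta(2, 29)

Under Beta–binomial conjugacy the posterior parameters are (α+s, β+f).
So α = 5 − 3 = 2 and β = 44 − 15 = 29.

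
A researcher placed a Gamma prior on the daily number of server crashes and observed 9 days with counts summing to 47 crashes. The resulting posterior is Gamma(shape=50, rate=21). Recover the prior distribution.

Gamma(shape=3, rate=12)

Gamma–Poisson conjugacy: posterior shape = α + Σxᵢ, posterior rate = β + n.
So α = 50 − 47 = 3 and β = 21 − 9 = 12.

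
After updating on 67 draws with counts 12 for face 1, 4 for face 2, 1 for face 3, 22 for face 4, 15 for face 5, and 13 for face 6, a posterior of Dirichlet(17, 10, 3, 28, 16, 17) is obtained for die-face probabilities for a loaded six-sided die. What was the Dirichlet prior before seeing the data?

For a Dirichlet(α) prior with multinomial counts c, the posterior is Dirichlet(α + c) componentwise.
Subtract each count from the matching posterior parameter: 17−12=5, 10−4=6, 3−1=2, 28−22=6, 16−15=1, 17−13=4.

Dirichlet(5, 6, 2, 6, 1, 4)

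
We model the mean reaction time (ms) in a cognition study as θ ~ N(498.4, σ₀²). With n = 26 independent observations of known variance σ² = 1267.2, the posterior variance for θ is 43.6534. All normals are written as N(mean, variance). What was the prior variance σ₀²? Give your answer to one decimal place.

For the Normal–Normal model with known σ², precisions add: τ_n = τ₀ + n/σ².
So 1/σ₀² = 1/43.6534 − 26/1267.2 = 0.022908 − 0.020518 = 0.002390.
Hence σ₀² = 1/0.002390 ≈ 418.4.

σ₀² = 418.4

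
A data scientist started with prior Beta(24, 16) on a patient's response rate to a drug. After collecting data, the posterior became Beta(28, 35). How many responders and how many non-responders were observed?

A Beta(a, b) prior with s successes and f failures in binomial data gives a Beta(a+s, b+f) posterior.
So s = 28 − 24 = 4 and f = 35 − 16 = 19.

4 responders and 19 non-responders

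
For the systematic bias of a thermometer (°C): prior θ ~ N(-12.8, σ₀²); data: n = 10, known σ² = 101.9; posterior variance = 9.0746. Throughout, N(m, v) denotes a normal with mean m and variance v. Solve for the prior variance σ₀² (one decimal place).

For the Normal–Normal model with known σ², precisions add: τ_n = τ₀ + n/σ².
So 1/σ₀² = 1/9.0746 − 10/101.9 = 0.110198 − 0.098135 = 0.012063.
Hence σ₀² = 1/0.012063 ≈ 82.9.

σ₀² = 82.9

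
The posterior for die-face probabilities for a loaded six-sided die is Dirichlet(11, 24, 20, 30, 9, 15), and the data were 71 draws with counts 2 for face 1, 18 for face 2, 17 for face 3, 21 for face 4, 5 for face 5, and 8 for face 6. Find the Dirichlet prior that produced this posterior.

For a Dirichlet(α) prior with multinomial counts c, the posterior is Dirichlet(α + c) componentwise.
Subtract each count from the matching posterior parameter: 11−2=9, 24−18=6, 20−17=3, 30−21=9, 9−5=4, 15−8=7.

Dirichlet(9, 6, 3, 9, 4, 7)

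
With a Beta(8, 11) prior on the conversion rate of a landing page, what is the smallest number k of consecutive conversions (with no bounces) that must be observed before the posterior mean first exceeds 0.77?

After k conversions and 0 bounces the posterior is Beta(8+k, 11), with mean (8+k)/(8+11+k).
Set (8+k)/(19+k) > 0.77 and solve: k > (0.77·19 − 8)/(1 − 0.77) = 28.826.
The smallest integer exceeding 28.826 is 29, and checking k=29: (37)/(48) = 0.7708 > 0.77.

k = 29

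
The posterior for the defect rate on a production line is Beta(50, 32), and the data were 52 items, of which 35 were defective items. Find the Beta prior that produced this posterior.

Beta is conjugate to the binomial likelihood: posterior = Beta(a+s, b+f).
Subtract the data counts: 50−35=15, 32−17=15.

Beta(15, 15)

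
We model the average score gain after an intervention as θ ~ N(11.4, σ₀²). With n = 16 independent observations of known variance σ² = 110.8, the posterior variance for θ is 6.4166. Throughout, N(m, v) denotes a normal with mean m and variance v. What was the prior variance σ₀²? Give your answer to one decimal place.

Posterior precision equals prior precision plus data precision: 1/σ_n² = 1/σ₀² + n/σ².
So 1/σ₀² = 1/6.4166 − 16/110.8 = 0.155846 − 0.144404 = 0.011442.
Hence σ₀² = 1/0.011442 ≈ 87.4.

σ₀² = 87.4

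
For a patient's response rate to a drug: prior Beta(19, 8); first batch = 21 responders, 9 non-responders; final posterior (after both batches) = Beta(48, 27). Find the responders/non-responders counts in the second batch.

Sequential conjugate updates are equivalent to a single update on the pooled data, so total successes = posterior α − prior α and total failures = posterior β − prior β.
Total across both batches: 48−19=29 responders, 27−8=19 non-responders.
Subtract the first batch: 29−21=8 responders and 19−9=10 non-responders.

8 responders and 10 non-responders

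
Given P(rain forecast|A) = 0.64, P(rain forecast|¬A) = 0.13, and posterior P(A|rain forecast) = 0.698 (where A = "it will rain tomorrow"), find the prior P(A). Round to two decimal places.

In odds form, posterior odds = prior odds × likelihood ratio, so prior odds = posterior odds ÷ LR.
Posterior odds = 0.698/(1−0.698) = 2.3113. LR = 0.64/0.13 = 4.9231.
Prior odds = 2.3113/4.9231 = 0.4695, so P(A) = 0.4695/(1+0.4695) ≈ 0.32.

P(A) = 0.32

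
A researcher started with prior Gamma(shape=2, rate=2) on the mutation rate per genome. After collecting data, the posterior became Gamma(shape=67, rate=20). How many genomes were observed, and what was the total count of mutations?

n = 18 genomes with total 65 mutations

Gamma–Poisson conjugacy: posterior shape = α + Σxᵢ, posterior rate = β + n.
Matching: Σxᵢ = 67 − 2 = 65 and n = 20 − 2 = 18.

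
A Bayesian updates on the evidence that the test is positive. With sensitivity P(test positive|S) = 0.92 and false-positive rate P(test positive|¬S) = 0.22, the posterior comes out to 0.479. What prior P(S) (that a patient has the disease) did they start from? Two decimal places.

Bayes' rule in odds form gives O(S|E) = O(S)·[P(E|S)/P(E|¬S)], hence O(S) = O(S|E)/LR.
Posterior odds = 0.479/(1−0.479) = 0.9194. LR = 0.92/0.22 = 4.1818.
Prior odds = 0.9194/4.1818 = 0.2199, so P(S) = 0.2199/(1+0.2199) ≈ 0.18.

P(S) = 0.18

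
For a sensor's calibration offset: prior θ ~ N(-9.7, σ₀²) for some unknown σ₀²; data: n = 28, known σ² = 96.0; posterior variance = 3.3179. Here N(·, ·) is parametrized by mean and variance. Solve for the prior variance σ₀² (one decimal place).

For the Normal–Normal model with known σ², precisions add: τ_n = τ₀ + n/σ².
So 1/σ₀² = 1/3.3179 − 28/96.0 = 0.301395 − 0.291667 = 0.009728.
Hence σ₀² = 1/0.009728 ≈ 102.8.

σ₀² = 102.8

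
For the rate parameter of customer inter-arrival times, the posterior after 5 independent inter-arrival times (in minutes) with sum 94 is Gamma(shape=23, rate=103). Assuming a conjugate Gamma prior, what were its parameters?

For an exponential likelihood with a Gamma(α, β) prior on the rate, n observations with total T give posterior Gamma(α+n, β+T).
So α = 23 − 5 = 18 and β = 103 − 94 = 9.

Gamma(shape=18, rate=9)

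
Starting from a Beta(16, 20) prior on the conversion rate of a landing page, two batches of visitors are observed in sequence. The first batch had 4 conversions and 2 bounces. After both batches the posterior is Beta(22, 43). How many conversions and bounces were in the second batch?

Because Beta–binomial updating is additive in the counts, the combined data contributed (α_post−α_prior, β_post−β_prior) successes and failures.
Total across both batches: 22−16=6 conversions, 43−20=23 bounces.
Subtract the first batch: 6−4=2 conversions and 23−2=21 bounces.

2 conversions and 21 bounces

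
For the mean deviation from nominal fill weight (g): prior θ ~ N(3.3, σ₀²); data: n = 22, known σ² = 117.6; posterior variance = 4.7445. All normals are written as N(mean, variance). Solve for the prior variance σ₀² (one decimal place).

Posterior precision equals prior precision plus data precision: 1/σ_n² = 1/σ₀² + n/σ².
So 1/σ₀² = 1/4.7445 − 22/117.6 = 0.210770 − 0.187075 = 0.023695.
Hence σ₀² = 1/0.023695 ≈ 42.2.

σ₀² = 42.2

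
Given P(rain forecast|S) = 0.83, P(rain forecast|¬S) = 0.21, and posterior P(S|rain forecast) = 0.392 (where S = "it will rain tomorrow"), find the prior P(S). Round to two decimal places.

Bayes' rule in odds form gives O(S|E) = O(S)·[P(E|S)/P(E|¬S)], hence O(S) = O(S|E)/LR.
Posterior odds = 0.392/(1−0.392) = 0.6447. LR = 0.83/0.21 = 3.9524.
Prior odds = 0.6447/3.9524 = 0.1631, so P(S) = 0.1631/(1+0.1631) ≈ 0.14.

P(S) = 0.14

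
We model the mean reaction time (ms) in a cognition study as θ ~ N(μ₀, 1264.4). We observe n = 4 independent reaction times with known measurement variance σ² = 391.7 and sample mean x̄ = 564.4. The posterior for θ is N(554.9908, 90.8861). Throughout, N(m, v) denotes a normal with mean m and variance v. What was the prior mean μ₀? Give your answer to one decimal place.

μ₀ = 433.5

The posterior mean is a precision-weighted average: μ_n = (τ₀μ₀ + τ_data·x̄)/(τ₀+τ_data), with τ₀=1/σ₀² and τ_data=n/σ².
Here τ₀ = 1/1264.4 = 0.000791 and τ_data = 4/391.7 = 0.010212, so τ_n = 0.011003.
Rearranging for μ₀: μ₀ = (μ_n·τ_n − τ_data·x̄)/τ₀ = (554.9908·0.011003 − 0.010212·564.4) / 0.000791 = 0.342911/0.000791 ≈ 433.5.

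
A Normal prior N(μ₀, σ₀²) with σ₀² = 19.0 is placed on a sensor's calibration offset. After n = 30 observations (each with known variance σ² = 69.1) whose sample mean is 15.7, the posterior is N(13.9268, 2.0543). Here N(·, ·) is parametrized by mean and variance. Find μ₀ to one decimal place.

The posterior mean is a precision-weighted average: μ_n = (τ₀μ₀ + τ_data·x̄)/(τ₀+τ_data), with τ₀=1/σ₀² and τ_data=n/σ².
Here τ₀ = 1/19.0 = 0.052632 and τ_data = 30/69.1 = 0.434153, so τ_n = 0.486785.
Rearranging for μ₀: μ₀ = (μ_n·τ_n − τ_data·x̄)/τ₀ = (13.9268·0.486785 − 0.434153·15.7) / 0.052632 = -0.036845/0.052632 ≈ -0.7.

μ₀ = -0.7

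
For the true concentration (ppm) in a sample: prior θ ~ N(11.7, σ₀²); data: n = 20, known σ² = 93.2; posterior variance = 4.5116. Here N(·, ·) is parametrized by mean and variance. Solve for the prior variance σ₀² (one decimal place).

σ₀² = 141.7

For the Normal–Normal model with known σ², precisions add: τ_n = τ₀ + n/σ².
So 1/σ₀² = 1/4.5116 − 20/93.2 = 0.221651 − 0.214592 = 0.007059.
Hence σ₀² = 1/0.007059 ≈ 141.7.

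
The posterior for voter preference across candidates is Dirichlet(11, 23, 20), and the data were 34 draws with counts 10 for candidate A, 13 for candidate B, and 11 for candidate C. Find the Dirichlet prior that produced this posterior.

Dirichlet(1, 10, 9)

For a Dirichlet(α) prior with multinomial counts c, the posterior is Dirichlet(α + c) componentwise.
Subtract each count from the matching posterior parameter: 11−10=1, 23−13=10, 20−11=9.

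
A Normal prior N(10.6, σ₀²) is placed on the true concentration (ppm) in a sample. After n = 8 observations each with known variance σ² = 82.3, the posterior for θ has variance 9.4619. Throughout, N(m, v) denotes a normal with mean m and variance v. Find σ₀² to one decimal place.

Posterior precision equals prior precision plus data precision: 1/σ_n² = 1/σ₀² + n/σ².
So 1/σ₀² = 1/9.4619 − 8/82.3 = 0.105687 − 0.097205 = 0.008482.
Hence σ₀² = 1/0.008482 ≈ 117.9.

σ₀² = 117.9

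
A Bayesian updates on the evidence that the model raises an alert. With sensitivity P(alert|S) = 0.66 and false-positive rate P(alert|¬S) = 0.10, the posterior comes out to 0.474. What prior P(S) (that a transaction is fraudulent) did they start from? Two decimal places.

Bayes' rule in odds form gives O(S|E) = O(S)·[P(E|S)/P(E|¬S)], hence O(S) = O(S|E)/LR.
Posterior odds = 0.474/(1−0.474) = 0.9011. LR = 0.66/0.10 = 6.6000.
Prior odds = 0.9011/6.6000 = 0.1365, so P(S) = 0.1365/(1+0.1365) ≈ 0.12.

P(S) = 0.12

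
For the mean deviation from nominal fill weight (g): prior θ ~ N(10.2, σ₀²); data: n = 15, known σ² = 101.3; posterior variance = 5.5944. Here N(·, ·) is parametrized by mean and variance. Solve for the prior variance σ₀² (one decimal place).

σ₀² = 32.6

For the Normal–Normal model with known σ², precisions add: τ_n = τ₀ + n/σ².
So 1/σ₀² = 1/5.5944 − 15/101.3 = 0.178750 − 0.148075 = 0.030675.
Hence σ₀² = 1/0.030675 ≈ 32.6.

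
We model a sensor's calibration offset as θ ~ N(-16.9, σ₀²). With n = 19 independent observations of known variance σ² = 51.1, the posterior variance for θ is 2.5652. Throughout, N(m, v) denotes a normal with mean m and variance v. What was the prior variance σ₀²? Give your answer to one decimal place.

Posterior precision equals prior precision plus data precision: 1/σ_n² = 1/σ₀² + n/σ².
So 1/σ₀² = 1/2.5652 − 19/51.1 = 0.389833 − 0.371820 = 0.018013.
Hence σ₀² = 1/0.018013 ≈ 55.5.

σ₀² = 55.5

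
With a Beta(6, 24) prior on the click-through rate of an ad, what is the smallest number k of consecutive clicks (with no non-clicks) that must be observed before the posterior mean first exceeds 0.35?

k = 7

After k clicks and 0 non-clicks the posterior is Beta(6+k, 24), with mean (6+k)/(6+24+k).
Set (6+k)/(30+k) > 0.35 and solve: k > (0.35·30 − 6)/(1 − 0.35) = 6.923.
The smallest integer exceeding 6.923 is 7.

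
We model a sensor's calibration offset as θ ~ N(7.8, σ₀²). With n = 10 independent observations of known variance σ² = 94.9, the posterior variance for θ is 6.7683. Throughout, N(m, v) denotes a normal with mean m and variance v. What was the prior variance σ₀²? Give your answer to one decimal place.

σ₀² = 23.6

Posterior precision equals prior precision plus data precision: 1/σ_n² = 1/σ₀² + n/σ².
So 1/σ₀² = 1/6.7683 − 10/94.9 = 0.147748 − 0.105374 = 0.042374.
Hence σ₀² = 1/0.042374 ≈ 23.6.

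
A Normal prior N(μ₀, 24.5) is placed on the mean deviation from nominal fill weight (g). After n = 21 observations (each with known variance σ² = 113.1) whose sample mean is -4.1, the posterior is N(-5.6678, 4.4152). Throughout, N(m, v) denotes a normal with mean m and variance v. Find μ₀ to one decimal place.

With known observation variance, the Normal–Normal posterior has precision τ_n = τ₀ + n/σ² and mean μ_n = (τ₀μ₀ + (n/σ²)x̄)/τ_n.
Here τ₀ = 1/24.5 = 0.040816 and τ_data = 21/113.1 = 0.185676, so τ_n = 0.226492.
Rearranging for μ₀: μ₀ = (μ_n·τ_n − τ_data·x̄)/τ₀ = (-5.6678·0.226492 − 0.185676·-4.1) / 0.040816 = -0.522440/0.040816 ≈ -12.8.

μ₀ = -12.8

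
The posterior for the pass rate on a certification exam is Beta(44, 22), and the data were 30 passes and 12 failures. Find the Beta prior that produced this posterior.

Beta(14, 10)

A Beta(a, b) prior with s successes and f failures in binomial data gives a Beta(a+s, b+f) posterior.
Subtract the data counts: 44−30=14, 22−12=10.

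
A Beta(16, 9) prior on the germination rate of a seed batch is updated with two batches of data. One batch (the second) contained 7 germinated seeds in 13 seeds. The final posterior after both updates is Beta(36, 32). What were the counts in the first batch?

Sequential conjugate updates are equivalent to a single update on the pooled data, so total successes = posterior α − prior α and total failures = posterior β − prior β.
Total across both batches: 36−16=20 germinated seeds, 32−9=23 non-germinating seeds.
Subtract the second batch: 20−7=13 germinated seeds and 23−6=17 non-germinating seeds.

13 germinated seeds and 17 non-germinating seeds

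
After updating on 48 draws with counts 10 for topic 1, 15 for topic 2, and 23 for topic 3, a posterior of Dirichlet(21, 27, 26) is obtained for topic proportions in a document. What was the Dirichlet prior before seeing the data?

For a Dirichlet(α) prior with multinomial counts c, the posterior is Dirichlet(α + c) componentwise.
Subtract each count from the matching posterior parameter: 21−10=11, 27−15=12, 26−23=3.

Dirichlet(11, 12, 3)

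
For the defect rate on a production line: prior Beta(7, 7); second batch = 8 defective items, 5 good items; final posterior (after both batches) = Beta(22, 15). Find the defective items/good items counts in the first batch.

7 defective items and 3 good items

Sequential conjugate updates are equivalent to a single update on the pooled data, so total successes = posterior α − prior α and total failures = posterior β − prior β.
Total across both batches: 22−7=15 defective items, 15−7=8 good items.
Subtract the second batch: 15−8=7 defective items and 8−5=3 good items.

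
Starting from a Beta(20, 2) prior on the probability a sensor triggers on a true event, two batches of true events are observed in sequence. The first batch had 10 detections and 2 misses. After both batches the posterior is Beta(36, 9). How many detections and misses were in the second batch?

Sequential conjugate updates are equivalent to a single update on the pooled data, so total successes = posterior α − prior α and total failures = posterior β − prior β.
Total across both batches: 36−20=16 detections, 9−2=7 misses.
Subtract the first batch: 16−10=6 detections and 7−2=5 misses.

6 detections and 5 misses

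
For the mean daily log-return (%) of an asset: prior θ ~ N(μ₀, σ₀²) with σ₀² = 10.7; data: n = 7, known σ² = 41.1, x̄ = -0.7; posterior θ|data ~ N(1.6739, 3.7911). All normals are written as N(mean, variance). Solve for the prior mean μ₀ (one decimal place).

With known observation variance, the Normal–Normal posterior has precision τ_n = τ₀ + n/σ² and mean μ_n = (τ₀μ₀ + (n/σ²)x̄)/τ_n.
Here τ₀ = 1/10.7 = 0.093458 and τ_data = 7/41.1 = 0.170316, so τ_n = 0.263774.
Rearranging for μ₀: μ₀ = (μ_n·τ_n − τ_data·x̄)/τ₀ = (1.6739·0.263774 − 0.170316·-0.7) / 0.093458 = 0.560752/0.093458 ≈ 6.0.

μ₀ = 6.0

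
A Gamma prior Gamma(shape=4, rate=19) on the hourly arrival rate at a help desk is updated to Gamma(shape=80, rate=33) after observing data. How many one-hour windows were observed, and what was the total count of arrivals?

n = 14 one-hour windows with total 76 arrivals

Gamma–Poisson conjugacy: posterior shape = α + Σxᵢ, posterior rate = β + n.
Matching: Σxᵢ = 80 − 4 = 76 and n = 33 − 19 = 14.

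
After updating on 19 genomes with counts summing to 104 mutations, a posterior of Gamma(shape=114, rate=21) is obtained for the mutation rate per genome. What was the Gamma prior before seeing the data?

A Gamma(α, β) prior (rate parametrization) on a Poisson rate with n observations summing to S gives posterior Gamma(α+S, β+n).
So α = 114 − 104 = 10 and β = 21 − 19 = 2.

Gamma(shape=10, rate=2)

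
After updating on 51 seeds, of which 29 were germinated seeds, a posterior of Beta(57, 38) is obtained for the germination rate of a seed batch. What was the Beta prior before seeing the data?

Beta(28, 16)

Under Beta–binomial conjugacy the posterior parameters are (a+s, b+f).
So a = 57 − 29 = 28 and b = 38 − 22 = 16.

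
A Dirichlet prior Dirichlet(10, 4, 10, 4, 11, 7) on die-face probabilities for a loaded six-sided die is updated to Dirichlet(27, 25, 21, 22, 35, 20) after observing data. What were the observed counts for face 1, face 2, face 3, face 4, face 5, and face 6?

For a Dirichlet(α) prior with multinomial counts c, the posterior is Dirichlet(α + c) componentwise.
Counts are posterior − prior componentwise: 27−10=17, 25−4=21, 21−10=11, 22−4=18, 35−11=24, 20−7=13.

counts (17, 21, 11, 18, 24, 13)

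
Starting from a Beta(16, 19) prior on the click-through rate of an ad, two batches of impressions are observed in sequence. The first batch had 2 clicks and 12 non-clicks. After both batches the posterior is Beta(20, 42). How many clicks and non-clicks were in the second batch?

2 clicks and 11 non-clicks

Sequential conjugate updates are equivalent to a single update on the pooled data, so total successes = posterior α − prior α and total failures = posterior β − prior β.
Total across both batches: 20−16=4 clicks, 42−19=23 non-clicks.
Subtract the first batch: 4−2=2 clicks and 23−12=11 non-clicks.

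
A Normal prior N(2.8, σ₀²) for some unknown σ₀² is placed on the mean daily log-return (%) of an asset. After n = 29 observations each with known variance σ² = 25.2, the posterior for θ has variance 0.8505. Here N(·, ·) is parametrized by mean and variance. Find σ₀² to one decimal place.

σ₀² = 40.0

Posterior precision equals prior precision plus data precision: 1/σ_n² = 1/σ₀² + n/σ².
So 1/σ₀² = 1/0.8505 − 29/25.2 = 1.175779 − 1.150794 = 0.024985.
Hence σ₀² = 1/0.024985 ≈ 40.0.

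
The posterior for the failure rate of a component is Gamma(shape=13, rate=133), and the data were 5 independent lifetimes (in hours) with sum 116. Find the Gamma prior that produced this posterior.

For an exponential likelihood with a Gamma(α, β) prior on the rate, n observations with total T give posterior Gamma(α+n, β+T).
So α = 13 − 5 = 8 and β = 133 − 116 = 17.

Gamma(shape=8, rate=17)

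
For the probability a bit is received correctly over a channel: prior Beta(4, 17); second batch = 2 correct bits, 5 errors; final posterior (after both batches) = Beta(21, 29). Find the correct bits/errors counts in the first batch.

15 correct bits and 7 errors

Sequential conjugate updates are equivalent to a single update on the pooled data, so total successes = posterior α − prior α and total failures = posterior β − prior β.
Total across both batches: 21−4=17 correct bits, 29−17=12 errors.
Subtract the second batch: 17−2=15 correct bits and 12−5=7 errors.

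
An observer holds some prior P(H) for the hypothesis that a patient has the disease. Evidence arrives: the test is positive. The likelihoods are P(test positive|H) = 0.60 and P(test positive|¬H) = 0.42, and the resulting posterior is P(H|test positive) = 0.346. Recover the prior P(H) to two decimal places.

Bayes' rule in odds form gives O(H|E) = O(H)·[P(E|H)/P(E|¬H)], hence O(H) = O(H|E)/LR.
Posterior odds = 0.346/(1−0.346) = 0.5291. LR = 0.60/0.42 = 1.4286.
Prior odds = 0.5291/1.4286 = 0.3704, so P(H) = 0.3704/(1+0.3704) ≈ 0.27.

P(H) = 0.27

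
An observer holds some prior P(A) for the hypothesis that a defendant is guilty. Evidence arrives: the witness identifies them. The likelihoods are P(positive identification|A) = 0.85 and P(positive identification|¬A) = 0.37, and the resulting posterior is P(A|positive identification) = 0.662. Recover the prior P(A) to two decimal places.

P(A) = 0.46

Bayes' rule in odds form gives O(A|E) = O(A)·[P(E|A)/P(E|¬A)], hence O(A) = O(A|E)/LR.
Posterior odds = 0.662/(1−0.662) = 1.9586. LR = 0.85/0.37 = 2.2973.
Prior odds = 1.9586/2.2973 = 0.8526, so P(A) = 0.8526/(1+0.8526) ≈ 0.46.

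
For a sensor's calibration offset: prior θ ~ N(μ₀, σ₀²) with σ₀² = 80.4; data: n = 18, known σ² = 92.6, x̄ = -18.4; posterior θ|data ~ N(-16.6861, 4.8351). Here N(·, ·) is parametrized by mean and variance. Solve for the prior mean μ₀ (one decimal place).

With known observation variance, the Normal–Normal posterior has precision τ_n = τ₀ + n/σ² and mean μ_n = (τ₀μ₀ + (n/σ²)x̄)/τ_n.
Here τ₀ = 1/80.4 = 0.012438 and τ_data = 18/92.6 = 0.194384, so τ_n = 0.206822.
Rearranging for μ₀: μ₀ = (μ_n·τ_n − τ_data·x̄)/τ₀ = (-16.6861·0.206822 − 0.194384·-18.4) / 0.012438 = 0.125613/0.012438 ≈ 10.1.

μ₀ = 10.1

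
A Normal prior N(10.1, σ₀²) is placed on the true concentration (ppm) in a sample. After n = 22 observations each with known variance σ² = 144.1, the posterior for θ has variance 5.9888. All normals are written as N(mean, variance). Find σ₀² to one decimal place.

σ₀² = 69.9

Posterior precision equals prior precision plus data precision: 1/σ_n² = 1/σ₀² + n/σ².
So 1/σ₀² = 1/5.9888 − 22/144.1 = 0.166978 − 0.152672 = 0.014306.
Hence σ₀² = 1/0.014306 ≈ 69.9.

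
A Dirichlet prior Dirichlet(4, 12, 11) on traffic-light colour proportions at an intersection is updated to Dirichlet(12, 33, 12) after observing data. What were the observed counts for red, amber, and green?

For a Dirichlet(α) prior with multinomial counts c, the posterior is Dirichlet(α + c) componentwise.
Counts are posterior − prior componentwise: 12−4=8, 33−12=21, 12−11=1.

counts (8, 21, 1)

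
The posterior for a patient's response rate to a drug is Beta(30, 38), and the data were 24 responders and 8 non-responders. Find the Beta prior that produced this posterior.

Beta(6, 30)

Beta is conjugate to the binomial likelihood: posterior = Beta(a+s, b+f).
So a = 30 − 24 = 6 and b = 38 − 8 = 30.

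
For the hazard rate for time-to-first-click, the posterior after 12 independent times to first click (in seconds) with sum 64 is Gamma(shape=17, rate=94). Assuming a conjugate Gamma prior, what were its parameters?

Gamma(shape=5, rate=30)

Gamma–exponential conjugacy: posterior shape = α + n, posterior rate = β + Σtᵢ.
So α = 17 − 12 = 5 and β = 94 − 64 = 30.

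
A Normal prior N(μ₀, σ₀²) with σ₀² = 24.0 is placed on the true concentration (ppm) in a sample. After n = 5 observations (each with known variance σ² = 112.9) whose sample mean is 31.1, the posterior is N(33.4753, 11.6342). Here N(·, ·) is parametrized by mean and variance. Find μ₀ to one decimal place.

With known observation variance, the Normal–Normal posterior has precision τ_n = τ₀ + n/σ² and mean μ_n = (τ₀μ₀ + (n/σ²)x̄)/τ_n.
Here τ₀ = 1/24.0 = 0.041667 and τ_data = 5/112.9 = 0.044287, so τ_n = 0.085954.
Rearranging for μ₀: μ₀ = (μ_n·τ_n − τ_data·x̄)/τ₀ = (33.4753·0.085954 − 0.044287·31.1) / 0.041667 = 1.500010/0.041667 ≈ 36.0.

μ₀ = 36.0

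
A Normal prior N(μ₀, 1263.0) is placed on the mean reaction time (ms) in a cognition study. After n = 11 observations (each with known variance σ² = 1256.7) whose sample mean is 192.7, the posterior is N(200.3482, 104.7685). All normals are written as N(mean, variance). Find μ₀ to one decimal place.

μ₀ = 284.9

The posterior mean is a precision-weighted average: μ_n = (τ₀μ₀ + τ_data·x̄)/(τ₀+τ_data), with τ₀=1/σ₀² and τ_data=n/σ².
Here τ₀ = 1/1263.0 = 0.000792 and τ_data = 11/1256.7 = 0.008753, so τ_n = 0.009545.
Rearranging for μ₀: μ₀ = (μ_n·τ_n − τ_data·x̄)/τ₀ = (200.3482·0.009545 − 0.008753·192.7) / 0.000792 = 0.225620/0.000792 ≈ 284.9.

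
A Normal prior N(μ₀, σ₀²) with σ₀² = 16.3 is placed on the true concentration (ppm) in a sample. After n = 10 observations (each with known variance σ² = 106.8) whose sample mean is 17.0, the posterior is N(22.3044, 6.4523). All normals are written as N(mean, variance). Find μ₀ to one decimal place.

μ₀ = 30.4

The posterior mean is a precision-weighted average: μ_n = (τ₀μ₀ + τ_data·x̄)/(τ₀+τ_data), with τ₀=1/σ₀² and τ_data=n/σ².
Here τ₀ = 1/16.3 = 0.061350 and τ_data = 10/106.8 = 0.093633, so τ_n = 0.154983.
Rearranging for μ₀: μ₀ = (μ_n·τ_n − τ_data·x̄)/τ₀ = (22.3044·0.154983 − 0.093633·17.0) / 0.061350 = 1.865042/0.061350 ≈ 30.4.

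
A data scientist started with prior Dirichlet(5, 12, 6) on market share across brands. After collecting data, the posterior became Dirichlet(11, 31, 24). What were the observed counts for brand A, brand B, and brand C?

For a Dirichlet(α) prior with multinomial counts c, the posterior is Dirichlet(α + c) componentwise.
Counts are posterior − prior componentwise: 11−5=6, 31−12=19, 24−6=18.

counts (6, 19, 18)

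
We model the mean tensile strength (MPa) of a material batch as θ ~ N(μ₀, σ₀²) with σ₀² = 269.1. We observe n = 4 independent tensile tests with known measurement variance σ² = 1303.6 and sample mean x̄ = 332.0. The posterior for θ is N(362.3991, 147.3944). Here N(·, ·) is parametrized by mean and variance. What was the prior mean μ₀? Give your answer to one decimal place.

With known observation variance, the Normal–Normal posterior has precision τ_n = τ₀ + n/σ² and mean μ_n = (τ₀μ₀ + (n/σ²)x̄)/τ_n.
Here τ₀ = 1/269.1 = 0.003716 and τ_data = 4/1303.6 = 0.003068, so τ_n = 0.006784.
Rearranging for μ₀: μ₀ = (μ_n·τ_n − τ_data·x̄)/τ₀ = (362.3991·0.006784 − 0.003068·332.0) / 0.003716 = 1.439939/0.003716 ≈ 387.5.

μ₀ = 387.5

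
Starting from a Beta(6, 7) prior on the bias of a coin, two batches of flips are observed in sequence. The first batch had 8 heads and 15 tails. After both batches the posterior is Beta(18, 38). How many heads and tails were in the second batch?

4 heads and 16 tails

Because Beta–binomial updating is additive in the counts, the combined data contributed (α_post−α_prior, β_post−β_prior) successes and failures.
Total across both batches: 18−6=12 heads, 38−7=31 tails.
Subtract the first batch: 12−8=4 heads and 31−15=16 tails.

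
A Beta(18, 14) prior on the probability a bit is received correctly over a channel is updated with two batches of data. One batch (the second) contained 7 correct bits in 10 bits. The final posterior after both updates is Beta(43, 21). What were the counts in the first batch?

Sequential conjugate updates are equivalent to a single update on the pooled data, so total successes = posterior α − prior α and total failures = posterior β − prior β.
Total across both batches: 43−18=25 correct bits, 21−14=7 errors.
Subtract the second batch: 25−7=18 correct bits and 7−3=4 errors.

18 correct bits and 4 errors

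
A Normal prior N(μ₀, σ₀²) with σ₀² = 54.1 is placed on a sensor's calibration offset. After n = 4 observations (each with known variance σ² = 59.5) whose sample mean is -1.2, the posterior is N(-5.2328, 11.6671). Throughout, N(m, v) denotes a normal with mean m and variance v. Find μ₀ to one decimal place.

With known observation variance, the Normal–Normal posterior has precision τ_n = τ₀ + n/σ² and mean μ_n = (τ₀μ₀ + (n/σ²)x̄)/τ_n.
Here τ₀ = 1/54.1 = 0.018484 and τ_data = 4/59.5 = 0.067227, so τ_n = 0.085711.
Rearranging for μ₀: μ₀ = (μ_n·τ_n − τ_data·x̄)/τ₀ = (-5.2328·0.085711 − 0.067227·-1.2) / 0.018484 = -0.367836/0.018484 ≈ -19.9.

μ₀ = -19.9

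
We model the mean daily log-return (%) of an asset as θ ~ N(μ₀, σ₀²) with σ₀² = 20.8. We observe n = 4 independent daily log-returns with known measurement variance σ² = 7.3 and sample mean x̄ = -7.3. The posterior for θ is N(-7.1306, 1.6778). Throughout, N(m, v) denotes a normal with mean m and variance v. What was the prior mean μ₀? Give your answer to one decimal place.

μ₀ = -5.2

With known observation variance, the Normal–Normal posterior has precision τ_n = τ₀ + n/σ² and mean μ_n = (τ₀μ₀ + (n/σ²)x̄)/τ_n.
Here τ₀ = 1/20.8 = 0.048077 and τ_data = 4/7.3 = 0.547945, so τ_n = 0.596022.
Rearranging for μ₀: μ₀ = (μ_n·τ_n − τ_data·x̄)/τ₀ = (-7.1306·0.596022 − 0.547945·-7.3) / 0.048077 = -0.249996/0.048077 ≈ -5.2.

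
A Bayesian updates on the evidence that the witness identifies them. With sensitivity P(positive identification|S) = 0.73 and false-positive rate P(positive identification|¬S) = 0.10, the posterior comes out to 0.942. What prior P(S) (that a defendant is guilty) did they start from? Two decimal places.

Bayes' rule in odds form gives O(S|E) = O(S)·[P(E|S)/P(E|¬S)], hence O(S) = O(S|E)/LR.
Posterior odds = 0.942/(1−0.942) = 16.2414. LR = 0.73/0.10 = 7.3000.
Prior odds = 16.2414/7.3000 = 2.2248, so P(S) = 2.2248/(1+2.2248) ≈ 0.69.

P(S) = 0.69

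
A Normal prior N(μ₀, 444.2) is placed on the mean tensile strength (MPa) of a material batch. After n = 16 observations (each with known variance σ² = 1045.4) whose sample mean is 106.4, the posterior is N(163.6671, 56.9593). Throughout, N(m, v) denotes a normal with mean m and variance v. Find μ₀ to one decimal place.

With known observation variance, the Normal–Normal posterior has precision τ_n = τ₀ + n/σ² and mean μ_n = (τ₀μ₀ + (n/σ²)x̄)/τ_n.
Here τ₀ = 1/444.2 = 0.002251 and τ_data = 16/1045.4 = 0.015305, so τ_n = 0.017556.
Rearranging for μ₀: μ₀ = (μ_n·τ_n − τ_data·x̄)/τ₀ = (163.6671·0.017556 − 0.015305·106.4) / 0.002251 = 1.244888/0.002251 ≈ 553.0.

μ₀ = 553.0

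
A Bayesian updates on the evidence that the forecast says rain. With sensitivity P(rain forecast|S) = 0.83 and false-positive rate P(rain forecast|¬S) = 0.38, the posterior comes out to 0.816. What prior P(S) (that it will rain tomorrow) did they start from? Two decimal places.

Bayes' rule in odds form gives O(S|E) = O(S)·[P(E|S)/P(E|¬S)], hence O(S) = O(S|E)/LR.
Posterior odds = 0.816/(1−0.816) = 4.4348. LR = 0.83/0.38 = 2.1842.
Prior odds = 4.4348/2.1842 = 2.0304, so P(S) = 2.0304/(1+2.0304) ≈ 0.67.

P(S) = 0.67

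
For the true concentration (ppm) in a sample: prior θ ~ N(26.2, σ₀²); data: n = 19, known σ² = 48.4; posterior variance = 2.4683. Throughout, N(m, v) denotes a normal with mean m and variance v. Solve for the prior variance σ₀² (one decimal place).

σ₀² = 79.5

For the Normal–Normal model with known σ², precisions add: τ_n = τ₀ + n/σ².
So 1/σ₀² = 1/2.4683 − 19/48.4 = 0.405137 − 0.392562 = 0.012575.
Hence σ₀² = 1/0.012575 ≈ 79.5.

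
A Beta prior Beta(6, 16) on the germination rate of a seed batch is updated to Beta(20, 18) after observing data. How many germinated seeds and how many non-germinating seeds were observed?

A Beta(α, β) prior with s successes and f failures in binomial data gives a Beta(α+s, β+f) posterior.
Match parameters: s=20−6=14, f=18−16=2.

14 germinated seeds and 2 non-germinating seeds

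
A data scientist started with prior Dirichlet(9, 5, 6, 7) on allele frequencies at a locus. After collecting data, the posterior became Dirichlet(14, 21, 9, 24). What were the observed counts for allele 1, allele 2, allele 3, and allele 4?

For a Dirichlet(α) prior with multinomial counts c, the posterior is Dirichlet(α + c) componentwise.
Counts are posterior − prior componentwise: 14−9=5, 21−5=16, 9−6=3, 24−7=17.

counts (5, 16, 3, 17)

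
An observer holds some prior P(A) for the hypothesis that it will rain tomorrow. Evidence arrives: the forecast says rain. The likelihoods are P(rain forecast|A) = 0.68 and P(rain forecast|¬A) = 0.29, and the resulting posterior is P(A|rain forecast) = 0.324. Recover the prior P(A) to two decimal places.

In odds form, posterior odds = prior odds × likelihood ratio, so prior odds = posterior odds ÷ LR.
Posterior odds = 0.324/(1−0.324) = 0.4793. LR = 0.68/0.29 = 2.3448.
Prior odds = 0.4793/2.3448 = 0.2044, so P(A) = 0.2044/(1+0.2044) ≈ 0.17.

P(A) = 0.17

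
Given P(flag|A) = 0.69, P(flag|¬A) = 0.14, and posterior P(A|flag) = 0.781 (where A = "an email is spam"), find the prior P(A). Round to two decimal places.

P(A) = 0.42

Bayes' rule in odds form gives O(A|E) = O(A)·[P(E|A)/P(E|¬A)], hence O(A) = O(A|E)/LR.
Posterior odds = 0.781/(1−0.781) = 3.5662. LR = 0.69/0.14 = 4.9286.
Prior odds = 3.5662/4.9286 = 0.7236, so P(A) = 0.7236/(1+0.7236) ≈ 0.42.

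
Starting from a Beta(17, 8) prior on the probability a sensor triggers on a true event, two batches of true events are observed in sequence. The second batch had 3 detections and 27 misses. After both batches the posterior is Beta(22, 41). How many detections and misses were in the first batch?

2 detections and 6 misses

Sequential conjugate updates are equivalent to a single update on the pooled data, so total successes = posterior α − prior α and total failures = posterior β − prior β.
Total across both batches: 22−17=5 detections, 41−8=33 misses.
Subtract the second batch: 5−3=2 detections and 33−27=6 misses.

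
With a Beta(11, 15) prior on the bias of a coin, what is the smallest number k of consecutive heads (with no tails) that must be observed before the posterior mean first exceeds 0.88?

k = 100

After k heads and 0 tails the posterior is Beta(11+k, 15), with mean (11+k)/(11+15+k).
Set (11+k)/(26+k) > 0.88 and solve: k > (0.88·26 − 11)/(1 − 0.88) = 99.000.
The smallest integer exceeding 99.000 is 100, and checking k=100: (111)/(126) = 0.8810 > 0.88.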